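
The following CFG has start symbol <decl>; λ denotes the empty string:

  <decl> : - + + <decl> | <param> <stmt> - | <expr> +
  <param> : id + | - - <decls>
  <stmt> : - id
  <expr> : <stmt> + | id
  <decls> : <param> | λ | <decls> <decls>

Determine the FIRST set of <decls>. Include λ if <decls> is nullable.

{ -, id, λ }

From <decls> : <param>: add FIRST(<param>) = { -, id }.
<decls> : λ contributes λ.
From <decls> : <decls> <decls>: <decls>, <decls> nullable, take FIRST(<decls>) ∪ FIRST(<decls>) = { -, id }; also λ since the whole RHS is nullable.
Union: FIRST(<decls>) = { -, id, λ }.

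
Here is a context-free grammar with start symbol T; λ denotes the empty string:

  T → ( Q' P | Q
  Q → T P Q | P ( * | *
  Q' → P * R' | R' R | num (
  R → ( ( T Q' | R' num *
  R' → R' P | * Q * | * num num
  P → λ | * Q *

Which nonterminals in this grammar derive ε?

{ P }

Directly nullable (have an λ-production): P.
No other nonterminal has a production whose RHS symbols are all nullable.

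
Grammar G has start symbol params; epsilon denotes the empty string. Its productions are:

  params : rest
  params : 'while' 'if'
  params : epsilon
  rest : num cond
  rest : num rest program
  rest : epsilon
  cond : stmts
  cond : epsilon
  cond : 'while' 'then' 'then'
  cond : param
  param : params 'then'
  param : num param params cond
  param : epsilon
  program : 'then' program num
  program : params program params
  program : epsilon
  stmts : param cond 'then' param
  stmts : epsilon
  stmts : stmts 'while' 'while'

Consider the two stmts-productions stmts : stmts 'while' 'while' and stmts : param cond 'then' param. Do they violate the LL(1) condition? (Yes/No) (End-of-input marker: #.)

FIRST(stmts 'while' 'while') = { 'then', 'while', num } and FIRST(param cond 'then' param) = { 'then', 'while', num }.
Both contain 'then', so the two alternatives are not disjoint — LL(1) conflict.

Yes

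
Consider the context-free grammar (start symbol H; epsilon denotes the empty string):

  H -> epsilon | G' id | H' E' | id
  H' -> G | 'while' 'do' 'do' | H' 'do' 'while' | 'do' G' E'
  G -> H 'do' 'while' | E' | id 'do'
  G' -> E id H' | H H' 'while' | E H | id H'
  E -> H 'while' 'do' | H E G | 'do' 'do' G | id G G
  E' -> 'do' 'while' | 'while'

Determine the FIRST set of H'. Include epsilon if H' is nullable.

From H' -> G: add FIRST(G) = { 'do', 'while', id }.
H' -> 'while' 'do' 'do' contributes {'while'}.
From H' -> H' 'do' 'while': add FIRST(H') = { 'do', 'while', id }.
H' -> 'do' G' E' contributes {'do'}.
Union: FIRST(H') = { 'do', 'while', id }.

{ 'do', 'while', id }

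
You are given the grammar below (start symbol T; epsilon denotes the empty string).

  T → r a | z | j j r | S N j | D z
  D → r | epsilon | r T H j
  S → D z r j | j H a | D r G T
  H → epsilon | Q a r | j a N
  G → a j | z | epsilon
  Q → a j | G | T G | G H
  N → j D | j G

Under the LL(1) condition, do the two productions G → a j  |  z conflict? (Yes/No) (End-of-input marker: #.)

No

FIRST(a j) = { a } and FIRST(z) = { z }.
The FIRST sets are disjoint and neither alternative is nullable — no conflict.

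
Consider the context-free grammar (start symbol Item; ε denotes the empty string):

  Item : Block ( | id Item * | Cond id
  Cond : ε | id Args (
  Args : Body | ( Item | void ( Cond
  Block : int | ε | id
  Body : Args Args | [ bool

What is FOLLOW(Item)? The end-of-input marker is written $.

Item is the start symbol, so $ ∈ FOLLOW(Item).
In Item : id Item *: add FIRST(*) = { * }.
In Args : ( Item: Item is at the end, add FOLLOW(Args) = { (, [, void }.
Union: FOLLOW(Item) = { $, (, *, [, void }.

{ $, (, *, [, void }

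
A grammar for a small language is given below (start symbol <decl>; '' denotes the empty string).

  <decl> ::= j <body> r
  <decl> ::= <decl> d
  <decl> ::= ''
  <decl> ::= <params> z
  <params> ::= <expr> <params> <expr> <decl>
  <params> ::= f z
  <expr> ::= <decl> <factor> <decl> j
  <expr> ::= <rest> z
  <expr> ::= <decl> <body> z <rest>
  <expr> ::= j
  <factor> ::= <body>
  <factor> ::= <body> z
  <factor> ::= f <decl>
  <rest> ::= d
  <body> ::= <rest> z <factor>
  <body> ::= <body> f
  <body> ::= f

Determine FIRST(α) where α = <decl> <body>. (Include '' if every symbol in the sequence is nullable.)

{ d, f, j }

Add FIRST(<decl>)\{''} = { d, f, j }; <decl> is nullable, continue.
Add FIRST(<body>) = { d, f }; <body> is not nullable, stop.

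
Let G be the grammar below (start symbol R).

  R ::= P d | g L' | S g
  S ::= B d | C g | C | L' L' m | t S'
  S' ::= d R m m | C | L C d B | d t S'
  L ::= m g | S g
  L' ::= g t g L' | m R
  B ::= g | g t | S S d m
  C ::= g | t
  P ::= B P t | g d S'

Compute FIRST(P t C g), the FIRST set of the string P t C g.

Add FIRST(P) = { g, m, t }; P is not nullable, stop.

{ g, m, t }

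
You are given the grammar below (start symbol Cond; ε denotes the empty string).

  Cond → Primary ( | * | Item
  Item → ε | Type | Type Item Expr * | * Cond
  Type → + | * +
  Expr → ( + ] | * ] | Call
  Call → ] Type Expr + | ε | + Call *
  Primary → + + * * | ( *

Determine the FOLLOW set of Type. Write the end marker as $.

{ $, (, *, +, ] }

In Item → Type: Type is at the end, add FOLLOW(Item) = { $, (, *, +, ] }.
In Item → Type Item Expr *: add FIRST(Item Expr *) = { (, *, +, ] }.
In Call → ] Type Expr +: add FIRST(Expr +) = { (, *, +, ] }.
Union: FOLLOW(Type) = { $, (, *, +, ] }.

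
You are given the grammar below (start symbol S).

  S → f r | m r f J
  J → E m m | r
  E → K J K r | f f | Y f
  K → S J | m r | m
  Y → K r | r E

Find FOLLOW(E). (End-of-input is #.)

In J → E m m: add FIRST(m m) = { m }.
In Y → r E: E is at the end, add FOLLOW(Y) = { f }.
Union: FOLLOW(E) = { f, m }.

{ f, m }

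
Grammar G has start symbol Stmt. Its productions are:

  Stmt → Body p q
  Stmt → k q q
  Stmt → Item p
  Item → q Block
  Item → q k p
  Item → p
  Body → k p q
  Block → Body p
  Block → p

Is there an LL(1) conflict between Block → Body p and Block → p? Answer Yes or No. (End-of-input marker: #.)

No

FIRST(Body p) = { k } and FIRST(p) = { p }.
The FIRST sets are disjoint and neither alternative is nullable — no conflict.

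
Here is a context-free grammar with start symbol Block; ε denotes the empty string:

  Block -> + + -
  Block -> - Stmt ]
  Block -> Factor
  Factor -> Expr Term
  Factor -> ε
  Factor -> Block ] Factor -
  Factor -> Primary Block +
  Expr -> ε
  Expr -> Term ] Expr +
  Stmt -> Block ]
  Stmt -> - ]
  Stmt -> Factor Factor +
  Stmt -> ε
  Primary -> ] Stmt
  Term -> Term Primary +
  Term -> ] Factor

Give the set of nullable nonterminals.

{ Block, Expr, Factor, Stmt }

Directly nullable (have an ε-production): Factor, Expr, Stmt.
Block -> Factor with every symbol nullable, so Block is nullable.
No other nonterminal has a production whose RHS symbols are all nullable.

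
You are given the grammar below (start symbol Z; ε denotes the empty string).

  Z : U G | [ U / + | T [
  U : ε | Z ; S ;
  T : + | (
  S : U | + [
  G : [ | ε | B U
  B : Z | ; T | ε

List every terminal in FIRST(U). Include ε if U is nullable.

U : ε contributes ε.
From U : Z ; S ;: Z nullable, take FIRST(Z) ∪ {;} = { (, +, ;, [ }.
Union: FIRST(U) = { (, +, ;, [, ε }.

{ (, +, ;, [, ε }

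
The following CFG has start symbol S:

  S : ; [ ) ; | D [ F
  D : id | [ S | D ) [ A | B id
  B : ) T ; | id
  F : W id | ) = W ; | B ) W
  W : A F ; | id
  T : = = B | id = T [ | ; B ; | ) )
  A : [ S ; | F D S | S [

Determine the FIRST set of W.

{ ), ;, [, id }

From W : A F ;: add FIRST(A) = { ), ;, [, id }.
W : id contributes {id}.
Union: FIRST(W) = { ), ;, [, id }.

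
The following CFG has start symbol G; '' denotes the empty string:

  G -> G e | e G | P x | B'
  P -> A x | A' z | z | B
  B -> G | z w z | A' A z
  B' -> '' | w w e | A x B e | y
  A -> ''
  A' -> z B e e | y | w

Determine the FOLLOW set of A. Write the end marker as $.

In P -> A x: add FIRST(x) = { x }.
In B -> A' A z: add FIRST(z) = { z }.
In B' -> A x B e: add FIRST(x B e) = { x }.
Union: FOLLOW(A) = { x, z }.

{ x, z }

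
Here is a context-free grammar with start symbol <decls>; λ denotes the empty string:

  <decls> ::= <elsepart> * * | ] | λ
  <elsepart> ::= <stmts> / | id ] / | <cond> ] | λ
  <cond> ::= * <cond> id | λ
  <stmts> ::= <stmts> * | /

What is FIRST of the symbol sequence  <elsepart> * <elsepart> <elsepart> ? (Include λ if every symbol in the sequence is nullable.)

Add FIRST(<elsepart>)\{λ} = { *, /, ], id }; <elsepart> is nullable, continue.
* is a terminal; add {*} and stop.

{ *, /, ], id }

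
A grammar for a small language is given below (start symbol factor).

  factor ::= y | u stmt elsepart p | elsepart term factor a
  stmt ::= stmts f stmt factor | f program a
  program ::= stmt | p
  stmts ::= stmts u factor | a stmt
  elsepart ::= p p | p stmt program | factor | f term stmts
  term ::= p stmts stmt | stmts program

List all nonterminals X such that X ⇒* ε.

{ } (none)

No nonterminal has an empty production or an RHS whose symbols are all nullable.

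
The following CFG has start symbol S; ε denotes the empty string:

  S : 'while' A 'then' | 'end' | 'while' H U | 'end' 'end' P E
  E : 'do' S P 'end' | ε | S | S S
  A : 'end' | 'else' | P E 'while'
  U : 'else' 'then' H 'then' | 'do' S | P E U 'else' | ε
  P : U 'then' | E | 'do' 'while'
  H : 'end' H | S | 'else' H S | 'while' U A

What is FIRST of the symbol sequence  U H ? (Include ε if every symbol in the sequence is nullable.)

Add FIRST(U)\{ε} = { 'do', 'else', 'end', 'then', 'while' }; U is nullable, continue.
Add FIRST(H) = { 'else', 'end', 'while' }; H is not nullable, stop.

{ 'do', 'else', 'end', 'then', 'while' }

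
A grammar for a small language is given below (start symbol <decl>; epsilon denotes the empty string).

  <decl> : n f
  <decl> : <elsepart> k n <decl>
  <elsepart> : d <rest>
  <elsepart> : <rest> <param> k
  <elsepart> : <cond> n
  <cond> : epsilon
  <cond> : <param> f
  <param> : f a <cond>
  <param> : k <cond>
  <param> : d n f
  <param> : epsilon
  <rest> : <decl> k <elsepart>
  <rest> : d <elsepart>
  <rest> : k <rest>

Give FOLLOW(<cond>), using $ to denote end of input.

{ f, k, n }

In <elsepart> : <cond> n: add FIRST(n) = { n }.
In <param> : f a <cond>: <cond> is at the end, add FOLLOW(<param>) = { f, k }.
In <param> : k <cond>: <cond> is at the end, add FOLLOW(<param>) = { f, k }.
Union: FOLLOW(<cond>) = { f, k, n }.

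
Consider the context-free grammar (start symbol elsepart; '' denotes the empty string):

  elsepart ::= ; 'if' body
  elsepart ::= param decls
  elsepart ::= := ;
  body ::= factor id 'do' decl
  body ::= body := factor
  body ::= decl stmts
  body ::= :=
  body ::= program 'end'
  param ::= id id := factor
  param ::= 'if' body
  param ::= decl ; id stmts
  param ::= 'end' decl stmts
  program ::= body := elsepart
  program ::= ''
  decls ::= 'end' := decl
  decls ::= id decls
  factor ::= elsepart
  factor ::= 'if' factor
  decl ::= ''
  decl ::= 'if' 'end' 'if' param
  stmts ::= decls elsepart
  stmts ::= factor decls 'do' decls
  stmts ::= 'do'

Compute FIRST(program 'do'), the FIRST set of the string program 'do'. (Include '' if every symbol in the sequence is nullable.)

{ 'do', 'end', 'if', :=, ;, id }

Add FIRST(program)\{''} = { 'do', 'end', 'if', :=, ;, id }; program is nullable, continue.
'do' is a terminal; add {'do'} and stop.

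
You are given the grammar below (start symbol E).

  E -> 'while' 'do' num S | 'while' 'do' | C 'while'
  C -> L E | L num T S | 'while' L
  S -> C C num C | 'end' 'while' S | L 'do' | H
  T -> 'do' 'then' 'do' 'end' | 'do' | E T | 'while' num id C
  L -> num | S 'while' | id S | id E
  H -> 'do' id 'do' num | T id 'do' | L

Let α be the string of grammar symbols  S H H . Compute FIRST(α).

Add FIRST(S) = { 'do', 'end', 'while', id, num }; S is not nullable, stop.

{ 'do', 'end', 'while', id, num }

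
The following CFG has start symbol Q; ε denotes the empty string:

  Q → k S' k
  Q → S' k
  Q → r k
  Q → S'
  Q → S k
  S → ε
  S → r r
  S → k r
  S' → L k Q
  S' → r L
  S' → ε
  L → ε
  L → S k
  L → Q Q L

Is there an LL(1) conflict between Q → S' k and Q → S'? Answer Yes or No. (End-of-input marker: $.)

FIRST(S' k) = { k, r } and FIRST(S') = { k, r, ε }.
Both contain k, so the two alternatives are not disjoint — LL(1) conflict.

Yes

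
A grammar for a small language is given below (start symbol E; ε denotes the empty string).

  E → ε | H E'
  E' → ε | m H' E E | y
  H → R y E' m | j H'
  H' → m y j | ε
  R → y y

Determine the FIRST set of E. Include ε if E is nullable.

E → ε contributes ε.
From E → H E': add FIRST(H) = { j, y }.
Union: FIRST(E) = { j, y, ε }.

{ j, y, ε }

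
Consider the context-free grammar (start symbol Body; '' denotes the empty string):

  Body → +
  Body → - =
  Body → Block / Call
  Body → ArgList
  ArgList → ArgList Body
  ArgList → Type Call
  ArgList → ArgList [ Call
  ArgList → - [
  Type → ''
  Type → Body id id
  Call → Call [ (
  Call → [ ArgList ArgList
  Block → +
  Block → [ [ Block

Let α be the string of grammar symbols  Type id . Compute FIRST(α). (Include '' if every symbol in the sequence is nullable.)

{ +, -, [, id }

Add FIRST(Type)\{''} = { +, -, [ }; Type is nullable, continue.
id is a terminal; add {id} and stop.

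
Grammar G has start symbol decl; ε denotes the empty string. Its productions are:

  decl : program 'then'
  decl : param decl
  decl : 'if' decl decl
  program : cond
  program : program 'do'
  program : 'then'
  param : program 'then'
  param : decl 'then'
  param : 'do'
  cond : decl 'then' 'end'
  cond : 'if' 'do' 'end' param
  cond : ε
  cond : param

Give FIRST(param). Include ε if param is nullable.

From param : program 'then': program nullable, take FIRST(program) ∪ {'then'} = { 'do', 'if', 'then' }.
From param : decl 'then': add FIRST(decl) = { 'do', 'if', 'then' }.
param : 'do' contributes {'do'}.
Union: FIRST(param) = { 'do', 'if', 'then' }.

{ 'do', 'if', 'then' }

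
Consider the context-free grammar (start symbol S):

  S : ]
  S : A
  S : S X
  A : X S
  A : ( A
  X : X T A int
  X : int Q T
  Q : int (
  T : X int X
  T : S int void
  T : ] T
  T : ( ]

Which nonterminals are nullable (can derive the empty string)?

No nonterminal has an empty production or an RHS whose symbols are all nullable.

{ } (none)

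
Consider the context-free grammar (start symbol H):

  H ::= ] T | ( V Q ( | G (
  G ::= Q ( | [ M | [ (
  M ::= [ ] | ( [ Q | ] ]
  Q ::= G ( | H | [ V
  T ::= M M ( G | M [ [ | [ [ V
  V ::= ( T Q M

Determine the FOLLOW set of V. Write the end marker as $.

In H ::= ( V Q (: add FIRST(Q () = { (, [, ] }.
In Q ::= [ V: V is at the end, add FOLLOW(Q) = { $, (, [, ] }.
In T ::= [ [ V: V is at the end, add FOLLOW(T) = { $, (, [, ] }.
Union: FOLLOW(V) = { $, (, [, ] }.

{ $, (, [, ] }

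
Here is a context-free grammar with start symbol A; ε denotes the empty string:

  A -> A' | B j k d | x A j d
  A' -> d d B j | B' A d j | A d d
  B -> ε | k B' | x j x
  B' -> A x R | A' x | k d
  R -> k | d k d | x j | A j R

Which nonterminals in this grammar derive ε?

Directly nullable (have an ε-production): B.
No other nonterminal has a production whose RHS symbols are all nullable.

{ B }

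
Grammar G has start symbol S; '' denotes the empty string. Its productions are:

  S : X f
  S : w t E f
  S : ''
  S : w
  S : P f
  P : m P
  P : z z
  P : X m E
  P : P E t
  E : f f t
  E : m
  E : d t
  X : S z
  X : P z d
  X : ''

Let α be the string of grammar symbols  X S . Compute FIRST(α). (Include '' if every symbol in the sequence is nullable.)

Add FIRST(X)\{''} = { f, m, w, z }; X is nullable, continue.
Add FIRST(S)\{''} = { f, m, w, z }; S is nullable, continue.
Every symbol is nullable, so include ''.

{ f, m, w, z, '' }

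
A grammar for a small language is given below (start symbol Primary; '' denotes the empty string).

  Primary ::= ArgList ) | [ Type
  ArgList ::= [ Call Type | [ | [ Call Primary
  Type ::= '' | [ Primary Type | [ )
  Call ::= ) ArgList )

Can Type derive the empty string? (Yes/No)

Type has an ''-production, so Type ⇒ ''.

Yes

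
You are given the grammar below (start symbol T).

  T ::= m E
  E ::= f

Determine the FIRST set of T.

{ m }

T ::= m E contributes {m}.
Union: FIRST(T) = { m }.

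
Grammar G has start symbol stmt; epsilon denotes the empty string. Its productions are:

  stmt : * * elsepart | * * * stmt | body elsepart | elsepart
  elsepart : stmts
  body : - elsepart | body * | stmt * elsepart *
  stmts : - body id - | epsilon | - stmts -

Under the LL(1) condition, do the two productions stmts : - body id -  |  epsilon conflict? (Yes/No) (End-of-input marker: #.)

Yes

FIRST(- body id -) = { - } and FIRST(epsilon) = { epsilon }.
The second alternative is nullable and FOLLOW(stmts) = { #, *, -, id } shares - with FIRST of the first — conflict.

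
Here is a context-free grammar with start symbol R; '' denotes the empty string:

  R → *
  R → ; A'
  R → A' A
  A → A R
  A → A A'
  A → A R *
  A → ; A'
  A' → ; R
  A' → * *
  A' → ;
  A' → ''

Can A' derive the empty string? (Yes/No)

Yes

A' has an ''-production, so A' ⇒ ''.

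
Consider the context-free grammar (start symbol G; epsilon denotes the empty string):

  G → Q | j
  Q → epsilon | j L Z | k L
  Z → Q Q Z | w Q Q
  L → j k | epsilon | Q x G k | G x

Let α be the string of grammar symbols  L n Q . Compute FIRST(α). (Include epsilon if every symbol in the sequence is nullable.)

Add FIRST(L)\{epsilon} = { j, k, x }; L is nullable, continue.
n is a terminal; add {n} and stop.

{ j, k, n, x }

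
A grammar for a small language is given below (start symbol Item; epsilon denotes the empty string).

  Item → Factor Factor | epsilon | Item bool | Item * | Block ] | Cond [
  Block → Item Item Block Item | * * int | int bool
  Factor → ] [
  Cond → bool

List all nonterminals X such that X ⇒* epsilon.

{ Item }

Directly nullable (have an epsilon-production): Item.
No other nonterminal has a production whose RHS symbols are all nullable.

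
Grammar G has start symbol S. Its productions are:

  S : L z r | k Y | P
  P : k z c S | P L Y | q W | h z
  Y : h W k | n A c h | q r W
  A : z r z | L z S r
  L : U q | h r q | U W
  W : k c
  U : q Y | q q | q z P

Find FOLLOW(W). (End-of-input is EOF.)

In P : q W: W is at the end, add FOLLOW(P) = { EOF, h, k, q, r }.
In Y : h W k: add FIRST(k) = { k }.
In Y : q r W: W is at the end, add FOLLOW(Y) = { EOF, h, k, q, r }.
In L : U W: W is at the end, add FOLLOW(L) = { h, n, q, z }.
Union: FOLLOW(W) = { EOF, h, k, n, q, r, z }.

{ EOF, h, k, n, q, r, z }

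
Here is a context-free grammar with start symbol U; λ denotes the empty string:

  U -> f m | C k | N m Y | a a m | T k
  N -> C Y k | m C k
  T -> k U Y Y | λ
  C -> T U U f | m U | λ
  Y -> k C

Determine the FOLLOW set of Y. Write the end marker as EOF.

In U -> N m Y: Y is at the end, add FOLLOW(U) = { EOF, a, f, k, m }.
In N -> C Y k: add FIRST(k) = { k }.
In T -> k U Y Y: add FIRST(Y) = { k }.
In T -> k U Y Y: Y is at the end, add FOLLOW(T) = { a, f, k, m }.
Union: FOLLOW(Y) = { EOF, a, f, k, m }.

{ EOF, a, f, k, m }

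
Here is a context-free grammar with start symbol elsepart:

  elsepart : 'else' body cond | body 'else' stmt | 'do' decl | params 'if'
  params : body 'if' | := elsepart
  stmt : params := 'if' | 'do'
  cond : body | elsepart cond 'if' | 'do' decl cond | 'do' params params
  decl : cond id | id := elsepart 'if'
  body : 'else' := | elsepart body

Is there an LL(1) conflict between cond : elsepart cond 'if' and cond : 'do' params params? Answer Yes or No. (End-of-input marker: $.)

FIRST(elsepart cond 'if') = { 'do', 'else', := } and FIRST('do' params params) = { 'do' }.
Both contain 'do', so the two alternatives are not disjoint — LL(1) conflict.

Yes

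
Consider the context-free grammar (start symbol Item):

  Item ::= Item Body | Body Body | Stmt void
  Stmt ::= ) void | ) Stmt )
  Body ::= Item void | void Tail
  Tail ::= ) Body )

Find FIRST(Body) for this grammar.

From Body ::= Item void: add FIRST(Item) = { ), void }.
Body ::= void Tail contributes {void}.
Union: FIRST(Body) = { ), void }.

{ ), void }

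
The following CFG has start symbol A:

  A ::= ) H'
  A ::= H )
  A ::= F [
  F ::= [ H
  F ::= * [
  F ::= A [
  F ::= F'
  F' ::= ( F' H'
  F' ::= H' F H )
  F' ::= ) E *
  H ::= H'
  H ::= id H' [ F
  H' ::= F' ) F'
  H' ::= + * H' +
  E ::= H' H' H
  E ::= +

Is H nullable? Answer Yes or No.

No

No nonterminal in this grammar is nullable.
No production of H has an RHS whose symbols are all nullable, so H is not nullable.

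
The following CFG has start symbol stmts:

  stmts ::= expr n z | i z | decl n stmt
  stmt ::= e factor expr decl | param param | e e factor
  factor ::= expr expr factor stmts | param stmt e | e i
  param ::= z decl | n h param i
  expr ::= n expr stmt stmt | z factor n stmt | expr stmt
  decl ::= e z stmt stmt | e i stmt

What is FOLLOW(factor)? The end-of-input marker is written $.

{ $, e, i, n, z }

In stmt ::= e factor expr decl: add FIRST(expr decl) = { n, z }.
In stmt ::= e e factor: factor is at the end, add FOLLOW(stmt) = { $, e, i, n, z }.
In factor ::= expr expr factor stmts: add FIRST(stmts) = { e, i, n, z }.
In expr ::= z factor n stmt: add FIRST(n stmt) = { n }.
Union: FOLLOW(factor) = { $, e, i, n, z }.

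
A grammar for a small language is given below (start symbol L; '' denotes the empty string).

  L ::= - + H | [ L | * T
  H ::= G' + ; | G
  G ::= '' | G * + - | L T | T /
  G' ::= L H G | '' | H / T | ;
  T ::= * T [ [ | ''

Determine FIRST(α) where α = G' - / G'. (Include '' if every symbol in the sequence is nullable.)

Add FIRST(G')\{''} = { *, +, -, /, ;, [ }; G' is nullable, continue.
- is a terminal; add {-} and stop.

{ *, +, -, /, ;, [ }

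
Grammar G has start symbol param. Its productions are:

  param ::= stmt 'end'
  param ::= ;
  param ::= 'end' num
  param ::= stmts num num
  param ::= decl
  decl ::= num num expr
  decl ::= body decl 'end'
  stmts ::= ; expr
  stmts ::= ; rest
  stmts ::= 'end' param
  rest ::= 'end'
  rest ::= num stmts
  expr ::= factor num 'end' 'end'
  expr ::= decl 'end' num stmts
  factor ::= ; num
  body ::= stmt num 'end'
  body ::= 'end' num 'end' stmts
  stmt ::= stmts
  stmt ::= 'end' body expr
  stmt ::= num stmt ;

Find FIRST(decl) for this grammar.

decl ::= num num expr contributes {num}.
From decl ::= body decl 'end': add FIRST(body) = { 'end', ;, num }.
Union: FIRST(decl) = { 'end', ;, num }.

{ 'end', ;, num }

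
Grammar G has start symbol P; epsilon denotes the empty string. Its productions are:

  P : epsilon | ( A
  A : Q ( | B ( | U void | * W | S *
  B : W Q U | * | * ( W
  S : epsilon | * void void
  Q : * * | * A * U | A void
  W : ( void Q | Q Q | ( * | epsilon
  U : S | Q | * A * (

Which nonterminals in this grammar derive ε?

Directly nullable (have an epsilon-production): P, S, W.
U : S with every symbol nullable, so U is nullable.
No other nonterminal has a production whose RHS symbols are all nullable.

{ P, S, U, W }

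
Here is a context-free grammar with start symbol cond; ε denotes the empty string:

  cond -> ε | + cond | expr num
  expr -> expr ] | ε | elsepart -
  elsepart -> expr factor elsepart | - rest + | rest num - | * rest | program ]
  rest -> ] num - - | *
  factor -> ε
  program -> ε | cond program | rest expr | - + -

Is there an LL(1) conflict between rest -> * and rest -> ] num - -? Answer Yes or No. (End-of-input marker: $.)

FIRST(*) = { * } and FIRST(] num - -) = { ] }.
The FIRST sets are disjoint and neither alternative is nullable — no conflict.

No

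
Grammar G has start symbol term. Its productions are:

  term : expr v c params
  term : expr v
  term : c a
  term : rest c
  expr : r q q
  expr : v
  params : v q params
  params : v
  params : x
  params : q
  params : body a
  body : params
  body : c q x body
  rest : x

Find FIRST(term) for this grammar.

From term : expr v c params: add FIRST(expr) = { r, v }.
From term : expr v: add FIRST(expr) = { r, v }.
term : c a contributes {c}.
From term : rest c: add FIRST(rest) = { x }.
Union: FIRST(term) = { c, r, v, x }.

{ c, r, v, x }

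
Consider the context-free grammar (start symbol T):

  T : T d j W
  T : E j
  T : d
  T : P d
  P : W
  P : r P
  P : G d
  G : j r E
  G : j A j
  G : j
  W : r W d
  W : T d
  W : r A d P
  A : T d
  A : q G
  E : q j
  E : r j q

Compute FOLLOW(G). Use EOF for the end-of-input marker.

{ d, j }

In P : G d: add FIRST(d) = { d }.
In A : q G: G is at the end, add FOLLOW(A) = { d, j }.
Union: FOLLOW(G) = { d, j }.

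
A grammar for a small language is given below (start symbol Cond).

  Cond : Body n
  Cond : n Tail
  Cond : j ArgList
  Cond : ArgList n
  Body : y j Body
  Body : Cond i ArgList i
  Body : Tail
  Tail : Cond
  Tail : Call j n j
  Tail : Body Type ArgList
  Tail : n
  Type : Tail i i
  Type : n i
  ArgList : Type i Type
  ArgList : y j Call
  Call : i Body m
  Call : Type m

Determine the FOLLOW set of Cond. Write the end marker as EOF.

{ EOF, i, j, m, n, y }

Cond is the start symbol, so EOF ∈ FOLLOW(Cond).
In Body : Cond i ArgList i: add FIRST(i ArgList i) = { i }.
In Tail : Cond: Cond is at the end, add FOLLOW(Tail) = { EOF, i, j, m, n, y }.
Union: FOLLOW(Cond) = { EOF, i, j, m, n, y }.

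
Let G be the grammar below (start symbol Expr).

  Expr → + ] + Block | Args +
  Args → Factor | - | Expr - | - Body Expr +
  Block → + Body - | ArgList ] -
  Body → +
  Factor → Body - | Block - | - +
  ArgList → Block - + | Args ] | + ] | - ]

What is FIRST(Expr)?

{ +, - }

Expr → + ] + Block contributes {+}.
From Expr → Args +: add FIRST(Args) = { +, - }.
Union: FIRST(Expr) = { +, - }.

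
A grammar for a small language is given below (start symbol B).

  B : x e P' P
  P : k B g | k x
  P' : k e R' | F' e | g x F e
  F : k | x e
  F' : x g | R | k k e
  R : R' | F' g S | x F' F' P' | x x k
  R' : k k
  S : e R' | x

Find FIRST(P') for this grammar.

P' : k e R' contributes {k}.
From P' : F' e: add FIRST(F') = { k, x }.
P' : g x F e contributes {g}.
Union: FIRST(P') = { g, k, x }.

{ g, k, x }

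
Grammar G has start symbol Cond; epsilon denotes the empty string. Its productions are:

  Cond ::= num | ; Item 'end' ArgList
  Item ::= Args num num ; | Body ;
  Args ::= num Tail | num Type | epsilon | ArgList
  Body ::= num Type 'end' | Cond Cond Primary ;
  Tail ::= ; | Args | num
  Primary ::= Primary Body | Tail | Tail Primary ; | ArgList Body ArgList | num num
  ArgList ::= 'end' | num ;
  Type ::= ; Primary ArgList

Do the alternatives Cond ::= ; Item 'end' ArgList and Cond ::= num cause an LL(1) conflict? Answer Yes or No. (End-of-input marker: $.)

FIRST(; Item 'end' ArgList) = { ; } and FIRST(num) = { num }.
The FIRST sets are disjoint and neither alternative is nullable — no conflict.

No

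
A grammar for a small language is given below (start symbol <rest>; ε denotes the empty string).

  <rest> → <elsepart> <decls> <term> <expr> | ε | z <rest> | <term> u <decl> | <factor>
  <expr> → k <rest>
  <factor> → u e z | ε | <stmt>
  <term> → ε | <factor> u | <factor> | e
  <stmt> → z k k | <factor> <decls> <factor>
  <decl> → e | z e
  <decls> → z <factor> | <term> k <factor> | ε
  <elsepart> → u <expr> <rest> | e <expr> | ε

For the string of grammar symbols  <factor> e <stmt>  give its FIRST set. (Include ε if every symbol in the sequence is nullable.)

Add FIRST(<factor>)\{ε} = { e, k, u, z }; <factor> is nullable, continue.
e is a terminal; add {e} and stop.

{ e, k, u, z }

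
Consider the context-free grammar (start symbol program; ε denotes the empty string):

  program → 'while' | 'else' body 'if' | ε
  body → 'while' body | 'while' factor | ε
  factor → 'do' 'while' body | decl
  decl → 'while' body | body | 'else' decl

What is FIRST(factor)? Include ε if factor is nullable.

{ 'do', 'else', 'while', ε }

factor → 'do' 'while' body contributes {'do'}.
From factor → decl: add FIRST(decl) = { 'else', 'while', ε } (including ε since decl is nullable).
Union: FIRST(factor) = { 'do', 'else', 'while', ε }.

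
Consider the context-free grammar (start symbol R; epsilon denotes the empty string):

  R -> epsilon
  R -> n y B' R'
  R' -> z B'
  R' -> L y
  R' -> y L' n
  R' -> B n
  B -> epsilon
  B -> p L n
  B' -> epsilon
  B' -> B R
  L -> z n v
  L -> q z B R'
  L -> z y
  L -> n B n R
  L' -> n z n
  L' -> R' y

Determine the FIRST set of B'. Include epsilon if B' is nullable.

{ n, p, epsilon }

B' -> epsilon contributes epsilon.
From B' -> B R: B, R nullable, take FIRST(B) ∪ FIRST(R) = { n, p }; also epsilon since the whole RHS is nullable.
Union: FIRST(B') = { n, p, epsilon }.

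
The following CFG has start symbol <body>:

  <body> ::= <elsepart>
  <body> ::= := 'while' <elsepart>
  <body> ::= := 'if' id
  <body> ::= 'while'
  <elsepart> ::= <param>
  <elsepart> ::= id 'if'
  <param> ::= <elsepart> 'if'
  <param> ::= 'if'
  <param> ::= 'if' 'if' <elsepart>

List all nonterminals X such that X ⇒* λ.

No nonterminal has an empty production or an RHS whose symbols are all nullable.

{ } (none)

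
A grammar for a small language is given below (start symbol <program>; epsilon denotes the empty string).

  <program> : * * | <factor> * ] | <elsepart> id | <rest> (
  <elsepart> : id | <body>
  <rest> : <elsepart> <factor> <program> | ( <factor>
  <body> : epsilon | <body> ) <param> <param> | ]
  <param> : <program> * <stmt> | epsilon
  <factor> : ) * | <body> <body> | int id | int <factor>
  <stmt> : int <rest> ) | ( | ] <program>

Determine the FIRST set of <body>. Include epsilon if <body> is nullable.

{ ), ], epsilon }

<body> : epsilon contributes epsilon.
From <body> : <body> ) <param> <param>: <body> nullable, take FIRST(<body>) ∪ {)} = { ), ] }.
<body> : ] contributes {]}.
Union: FIRST(<body>) = { ), ], epsilon }.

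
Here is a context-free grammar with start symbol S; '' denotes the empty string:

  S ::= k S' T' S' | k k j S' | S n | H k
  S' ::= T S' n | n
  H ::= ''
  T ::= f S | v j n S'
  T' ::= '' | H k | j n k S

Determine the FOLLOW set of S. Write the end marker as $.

{ $, f, n, v }

S is the start symbol, so $ ∈ FOLLOW(S).
In S ::= S n: add FIRST(n) = { n }.
In T ::= f S: S is at the end, add FOLLOW(T) = { f, n, v }.
In T' ::= j n k S: S is at the end, add FOLLOW(T') = { f, n, v }.
Union: FOLLOW(S) = { $, f, n, v }.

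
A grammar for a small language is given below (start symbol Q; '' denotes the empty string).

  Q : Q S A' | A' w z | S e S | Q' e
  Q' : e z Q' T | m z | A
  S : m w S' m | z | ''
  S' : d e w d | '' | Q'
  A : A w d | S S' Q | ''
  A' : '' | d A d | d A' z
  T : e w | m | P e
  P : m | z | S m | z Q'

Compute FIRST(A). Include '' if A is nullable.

From A : A w d: A nullable, take FIRST(A) ∪ {w} = { d, e, m, w, z }.
From A : S S' Q: S, S' nullable, take FIRST(S) ∪ FIRST(S') ∪ FIRST(Q) = { d, e, m, w, z }.
A : '' contributes ''.
Union: FIRST(A) = { d, e, m, w, z, '' }.

{ d, e, m, w, z, '' }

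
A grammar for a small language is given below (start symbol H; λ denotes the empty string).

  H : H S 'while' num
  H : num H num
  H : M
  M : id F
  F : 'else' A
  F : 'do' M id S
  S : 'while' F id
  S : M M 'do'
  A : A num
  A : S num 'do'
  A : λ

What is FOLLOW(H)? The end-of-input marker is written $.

{ $, 'while', id, num }

H is the start symbol, so $ ∈ FOLLOW(H).
In H : H S 'while' num: add FIRST(S 'while' num) = { 'while', id }.
In H : num H num: add FIRST(num) = { num }.
Union: FOLLOW(H) = { $, 'while', id, num }.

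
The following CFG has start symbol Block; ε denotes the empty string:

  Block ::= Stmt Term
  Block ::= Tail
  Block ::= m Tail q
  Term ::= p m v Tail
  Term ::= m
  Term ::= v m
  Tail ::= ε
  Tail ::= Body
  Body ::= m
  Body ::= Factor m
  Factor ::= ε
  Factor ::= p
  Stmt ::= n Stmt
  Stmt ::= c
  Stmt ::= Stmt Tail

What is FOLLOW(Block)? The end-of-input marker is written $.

Block is the start symbol, so $ ∈ FOLLOW(Block).
Union: FOLLOW(Block) = { $ }.

{ $ }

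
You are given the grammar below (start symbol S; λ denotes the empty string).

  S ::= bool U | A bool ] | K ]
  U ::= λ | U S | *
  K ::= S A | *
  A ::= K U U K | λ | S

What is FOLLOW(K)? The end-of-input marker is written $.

{ *, ], bool }

In S ::= K ]: add FIRST(]) = { ] }.
In A ::= K U U K: add FIRST(U U K) = { *, bool }.
In A ::= K U U K: K is at the end, add FOLLOW(A) = { *, ], bool }.
Union: FOLLOW(K) = { *, ], bool }.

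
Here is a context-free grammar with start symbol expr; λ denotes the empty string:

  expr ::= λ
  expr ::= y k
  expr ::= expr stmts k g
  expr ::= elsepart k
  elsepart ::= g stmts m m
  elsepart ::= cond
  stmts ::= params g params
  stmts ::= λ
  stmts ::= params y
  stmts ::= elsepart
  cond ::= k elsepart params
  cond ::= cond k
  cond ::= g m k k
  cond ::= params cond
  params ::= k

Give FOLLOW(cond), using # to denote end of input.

In elsepart ::= cond: cond is at the end, add FOLLOW(elsepart) = { k, m }.
In cond ::= cond k: add FIRST(k) = { k }.
In cond ::= params cond: cond is at the end, add FOLLOW(cond) = { k, m }.
Union: FOLLOW(cond) = { k, m }.

{ k, m }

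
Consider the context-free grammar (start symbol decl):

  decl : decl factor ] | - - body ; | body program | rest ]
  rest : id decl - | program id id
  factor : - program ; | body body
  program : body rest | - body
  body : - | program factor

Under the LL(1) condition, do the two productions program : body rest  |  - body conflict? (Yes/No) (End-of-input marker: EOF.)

FIRST(body rest) = { - } and FIRST(- body) = { - }.
Both contain -, so the two alternatives are not disjoint — LL(1) conflict.

Yes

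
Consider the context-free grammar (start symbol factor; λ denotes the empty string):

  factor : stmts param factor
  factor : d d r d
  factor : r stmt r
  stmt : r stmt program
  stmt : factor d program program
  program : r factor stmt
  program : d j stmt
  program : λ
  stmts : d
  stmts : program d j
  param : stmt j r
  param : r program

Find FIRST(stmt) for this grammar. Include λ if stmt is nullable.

{ d, r }

stmt : r stmt program contributes {r}.
From stmt : factor d program program: add FIRST(factor) = { d, r }.
Union: FIRST(stmt) = { d, r }.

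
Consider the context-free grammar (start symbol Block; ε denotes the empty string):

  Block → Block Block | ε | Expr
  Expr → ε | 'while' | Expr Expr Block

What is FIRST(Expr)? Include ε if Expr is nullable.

{ 'while', ε }

Expr → ε contributes ε.
Expr → 'while' contributes {'while'}.
From Expr → Expr Expr Block: Expr, Expr, Block nullable, take FIRST(Expr) ∪ FIRST(Expr) ∪ FIRST(Block) = { 'while' }; also ε since the whole RHS is nullable.
Union: FIRST(Expr) = { 'while', ε }.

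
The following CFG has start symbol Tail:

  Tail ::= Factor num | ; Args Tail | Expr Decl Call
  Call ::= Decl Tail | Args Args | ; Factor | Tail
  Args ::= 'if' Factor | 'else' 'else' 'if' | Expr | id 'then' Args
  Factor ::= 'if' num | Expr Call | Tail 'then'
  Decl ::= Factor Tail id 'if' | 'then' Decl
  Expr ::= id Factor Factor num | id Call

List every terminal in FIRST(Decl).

{ 'if', 'then', ;, id }

From Decl ::= Factor Tail id 'if': add FIRST(Factor) = { 'if', ;, id }.
Decl ::= 'then' Decl contributes {'then'}.
Union: FIRST(Decl) = { 'if', 'then', ;, id }.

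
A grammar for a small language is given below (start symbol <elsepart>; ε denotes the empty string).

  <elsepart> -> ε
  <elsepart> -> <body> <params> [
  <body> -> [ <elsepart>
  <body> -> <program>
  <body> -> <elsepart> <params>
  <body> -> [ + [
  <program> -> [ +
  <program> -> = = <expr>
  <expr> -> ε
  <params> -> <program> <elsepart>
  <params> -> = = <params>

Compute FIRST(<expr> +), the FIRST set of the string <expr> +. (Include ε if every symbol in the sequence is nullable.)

{ + }

Add FIRST(<expr>)\{ε} = {  }; <expr> is nullable, continue.
+ is a terminal; add {+} and stop.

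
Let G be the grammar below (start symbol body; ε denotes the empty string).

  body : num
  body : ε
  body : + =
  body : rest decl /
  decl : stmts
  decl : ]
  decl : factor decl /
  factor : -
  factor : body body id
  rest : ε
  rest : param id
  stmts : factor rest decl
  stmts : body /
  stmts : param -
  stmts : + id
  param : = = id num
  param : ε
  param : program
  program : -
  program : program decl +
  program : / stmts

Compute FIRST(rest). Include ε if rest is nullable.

rest : ε contributes ε.
From rest : param id: param nullable, take FIRST(param) ∪ {id} = { -, /, =, id }.
Union: FIRST(rest) = { -, /, =, id, ε }.

{ -, /, =, id, ε }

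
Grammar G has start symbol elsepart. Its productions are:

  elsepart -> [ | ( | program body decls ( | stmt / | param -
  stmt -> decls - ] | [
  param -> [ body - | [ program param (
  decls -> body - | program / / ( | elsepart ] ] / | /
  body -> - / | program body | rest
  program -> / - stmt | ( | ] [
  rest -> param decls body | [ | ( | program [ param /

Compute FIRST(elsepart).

{ (, -, /, [, ] }

elsepart -> [ contributes {[}.
elsepart -> ( contributes {(}.
From elsepart -> program body decls (: add FIRST(program) = { (, /, ] }.
From elsepart -> stmt /: add FIRST(stmt) = { (, -, /, [, ] }.
From elsepart -> param -: add FIRST(param) = { [ }.
Union: FIRST(elsepart) = { (, -, /, [, ] }.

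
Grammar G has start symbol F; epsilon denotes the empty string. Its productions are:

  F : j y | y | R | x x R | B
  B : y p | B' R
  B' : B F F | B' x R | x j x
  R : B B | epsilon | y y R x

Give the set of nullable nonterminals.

{ F, R }

Directly nullable (have an epsilon-production): R.
F : R with every symbol nullable, so F is nullable.
No other nonterminal has a production whose RHS symbols are all nullable.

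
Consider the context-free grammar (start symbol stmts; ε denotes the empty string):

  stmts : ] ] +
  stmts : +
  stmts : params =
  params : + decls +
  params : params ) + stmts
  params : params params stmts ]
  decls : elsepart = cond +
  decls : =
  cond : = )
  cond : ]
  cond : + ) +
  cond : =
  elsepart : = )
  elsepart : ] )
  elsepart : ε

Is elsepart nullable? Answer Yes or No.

elsepart has an ε-production, so elsepart ⇒ ε.

Yes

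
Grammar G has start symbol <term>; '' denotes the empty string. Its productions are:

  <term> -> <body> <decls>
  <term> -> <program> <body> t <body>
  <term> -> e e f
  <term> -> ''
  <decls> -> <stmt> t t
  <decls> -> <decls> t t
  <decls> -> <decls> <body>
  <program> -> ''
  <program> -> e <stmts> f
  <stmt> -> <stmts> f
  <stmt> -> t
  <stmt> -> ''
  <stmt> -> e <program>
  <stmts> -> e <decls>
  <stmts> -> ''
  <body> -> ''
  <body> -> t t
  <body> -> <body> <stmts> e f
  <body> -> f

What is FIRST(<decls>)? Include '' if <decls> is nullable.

{ e, f, t }

From <decls> -> <stmt> t t: <stmt> nullable, take FIRST(<stmt>) ∪ {t} = { e, f, t }.
From <decls> -> <decls> t t: add FIRST(<decls>) = { e, f, t }.
From <decls> -> <decls> <body>: add FIRST(<decls>) = { e, f, t }.
Union: FIRST(<decls>) = { e, f, t }.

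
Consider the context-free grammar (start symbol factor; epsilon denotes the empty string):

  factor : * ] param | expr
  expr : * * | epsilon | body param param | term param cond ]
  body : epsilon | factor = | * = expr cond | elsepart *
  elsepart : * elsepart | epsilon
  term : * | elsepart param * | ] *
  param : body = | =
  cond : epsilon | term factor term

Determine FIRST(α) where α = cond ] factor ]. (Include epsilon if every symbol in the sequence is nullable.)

Add FIRST(cond)\{epsilon} = { *, =, ] }; cond is nullable, continue.
] is a terminal; add {]} and stop.

{ *, =, ] }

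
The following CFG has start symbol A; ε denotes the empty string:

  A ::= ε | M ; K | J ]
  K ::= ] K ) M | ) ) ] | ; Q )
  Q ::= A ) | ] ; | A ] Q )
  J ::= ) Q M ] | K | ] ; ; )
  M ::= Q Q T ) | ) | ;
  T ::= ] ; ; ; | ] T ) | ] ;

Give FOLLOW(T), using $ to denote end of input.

In M ::= Q Q T ): add FIRST()) = { ) }.
In T ::= ] T ): add FIRST()) = { ) }.
Union: FOLLOW(T) = { ) }.

{ ) }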